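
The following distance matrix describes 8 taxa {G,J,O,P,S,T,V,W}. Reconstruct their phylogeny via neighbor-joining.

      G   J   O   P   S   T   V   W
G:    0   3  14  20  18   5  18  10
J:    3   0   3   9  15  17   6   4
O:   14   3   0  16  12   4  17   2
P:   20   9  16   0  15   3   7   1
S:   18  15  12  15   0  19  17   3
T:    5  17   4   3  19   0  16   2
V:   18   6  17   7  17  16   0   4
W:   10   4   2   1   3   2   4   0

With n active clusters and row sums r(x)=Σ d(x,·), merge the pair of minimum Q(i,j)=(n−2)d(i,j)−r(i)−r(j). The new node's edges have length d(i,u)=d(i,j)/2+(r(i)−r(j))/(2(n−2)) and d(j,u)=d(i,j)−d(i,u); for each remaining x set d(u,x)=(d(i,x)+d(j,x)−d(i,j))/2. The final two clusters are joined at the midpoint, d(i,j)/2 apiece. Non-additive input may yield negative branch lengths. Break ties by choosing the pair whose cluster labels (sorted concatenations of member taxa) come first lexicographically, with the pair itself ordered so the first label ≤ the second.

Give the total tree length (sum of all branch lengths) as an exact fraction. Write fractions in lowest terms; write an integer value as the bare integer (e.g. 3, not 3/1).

979/32

1. join G+J (d=3, Q=-127) ⇒ GJ; edges |G|=49/12, |J|=-13/12
  updated: d(GJ,O)=7, d(GJ,P)=13, d(GJ,S)=15, d(GJ,T)=19/2, d(GJ,V)=21/2, d(GJ,W)=11/2
2. join P+T (d=3, Q=-187/2) ⇒ PT; edges |P|=33/20, |T|=27/20
  updated: d(GJ,PT)=39/4, d(O,PT)=17/2, d(PT,S)=31/2, d(PT,V)=10, d(PT,W)=0
3. join GJ+O (d=7, Q=-265/4) ⇒ GJO; edges |GJ|=117/32, |O|=107/32
  updated: d(GJO,PT)=45/8, d(GJO,S)=10, d(GJO,V)=41/4, d(GJO,W)=1/4
4. join S+W (d=3, Q=-175/4) ⇒ SW; edges |S|=63/8, |W|=-39/8
  updated: d(GJO,SW)=29/8, d(PT,SW)=25/4, d(SW,V)=9
5. join GJO+SW (d=29/8, Q=-249/8) ⇒ GJOSW; edges |GJO|=63/32, |SW|=53/32
  updated: d(GJOSW,PT)=33/8, d(GJOSW,V)=125/16
6. join GJOSW+PT (d=33/8, Q=-351/16) ⇒ GJOPSTW; edges |GJOSW|=31/32, |PT|=101/32
  updated: d(GJOPSTW,V)=219/32
7. join GJOPSTW+V (d=219/32) ⇒ GJOPSTVW; edges |GJOPSTW|=219/64, |V|=219/64
final tree: (((((G:49/12,J:-13/12):117/32,O:107/32):63/32,(S:63/8,W:-39/8):53/32):31/32,(P:33/20,T:27/20):101/32):219/64,V:219/64)
total length: 979/32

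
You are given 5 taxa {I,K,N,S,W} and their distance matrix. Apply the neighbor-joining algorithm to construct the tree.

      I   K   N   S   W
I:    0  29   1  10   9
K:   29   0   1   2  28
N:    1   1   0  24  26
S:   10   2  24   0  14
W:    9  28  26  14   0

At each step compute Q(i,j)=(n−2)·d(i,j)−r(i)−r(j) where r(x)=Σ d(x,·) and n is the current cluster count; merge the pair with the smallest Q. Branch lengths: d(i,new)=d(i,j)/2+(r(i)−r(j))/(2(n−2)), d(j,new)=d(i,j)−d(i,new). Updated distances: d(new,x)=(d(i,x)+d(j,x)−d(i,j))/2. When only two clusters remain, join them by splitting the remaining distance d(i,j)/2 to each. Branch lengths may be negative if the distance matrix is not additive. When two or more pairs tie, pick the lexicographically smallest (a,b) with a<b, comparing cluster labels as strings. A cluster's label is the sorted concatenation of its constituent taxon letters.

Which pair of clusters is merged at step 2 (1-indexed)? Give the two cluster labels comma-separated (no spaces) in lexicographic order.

I,W

1. join K+N (d=1, Q=-109) ⇒ KN; edges |K|=11/6, |N|=-5/6
  updated: d(I,KN)=29/2, d(KN,S)=25/2, d(KN,W)=53/2
2. join I+W (d=9, Q=-65) ⇒ IW; edges |I|=1/2, |W|=17/2
  updated: d(IW,KN)=16, d(IW,S)=15/2
3. join IW+KN (d=16, Q=-36) ⇒ IKNW; edges |IW|=11/2, |KN|=21/2
  updated: d(IKNW,S)=2
4. join IKNW+S (d=2) ⇒ IKNSW; edges |IKNW|=1, |S|=1
final tree: (((I:1/2,W:17/2):11/2,(K:11/6,N:-5/6):21/2):1,S:1)
total length: 28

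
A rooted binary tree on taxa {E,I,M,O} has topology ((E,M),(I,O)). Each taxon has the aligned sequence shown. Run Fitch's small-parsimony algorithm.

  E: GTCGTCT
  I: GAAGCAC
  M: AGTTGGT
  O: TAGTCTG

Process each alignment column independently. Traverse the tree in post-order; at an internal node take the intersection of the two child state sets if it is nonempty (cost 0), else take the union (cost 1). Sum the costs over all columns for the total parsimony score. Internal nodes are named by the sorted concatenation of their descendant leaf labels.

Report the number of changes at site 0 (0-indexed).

EM@0: {G} ∪ {A} = {A,G} (union, +1)
IO@0: {G} ∪ {T} = {G,T} (union, +1)
EIMO@0: {A,G} ∩ {G,T} = {G} (intersection, +0)
EM@1: {T} ∪ {G} = {G,T} (union, +1)
IO@1: {A} ∩ {A} = {A} (intersection, +0)
EIMO@1: {G,T} ∪ {A} = {A,G,T} (union, +1)
EM@2: {C} ∪ {T} = {C,T} (union, +1)
IO@2: {A} ∪ {G} = {A,G} (union, +1)
EIMO@2: {C,T} ∪ {A,G} = {A,C,G,T} (union, +1)
EM@3: {G} ∪ {T} = {G,T} (union, +1)
IO@3: {G} ∪ {T} = {G,T} (union, +1)
EIMO@3: {G,T} ∩ {G,T} = {G,T} (intersection, +0)
EM@4: {T} ∪ {G} = {G,T} (union, +1)
IO@4: {C} ∩ {C} = {C} (intersection, +0)
EIMO@4: {G,T} ∪ {C} = {C,G,T} (union, +1)
EM@5: {C} ∪ {G} = {C,G} (union, +1)
IO@5: {A} ∪ {T} = {A,T} (union, +1)
EIMO@5: {C,G} ∪ {A,T} = {A,C,G,T} (union, +1)
EM@6: {T} ∩ {T} = {T} (intersection, +0)
IO@6: {C} ∪ {G} = {C,G} (union, +1)
EIMO@6: {T} ∪ {C,G} = {C,G,T} (union, +1)
per-site changes: [2, 2, 3, 2, 2, 3, 2]; total = 16

2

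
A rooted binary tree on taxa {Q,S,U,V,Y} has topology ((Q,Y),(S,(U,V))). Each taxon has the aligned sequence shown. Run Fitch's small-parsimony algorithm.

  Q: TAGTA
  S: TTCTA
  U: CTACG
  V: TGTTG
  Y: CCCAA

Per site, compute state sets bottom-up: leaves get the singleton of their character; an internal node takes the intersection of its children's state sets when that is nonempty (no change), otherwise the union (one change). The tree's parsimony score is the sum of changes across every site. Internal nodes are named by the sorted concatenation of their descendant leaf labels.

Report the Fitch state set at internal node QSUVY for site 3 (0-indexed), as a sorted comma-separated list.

T

QY@0: {T} ∪ {C} = {C,T} (union, +1)
UV@0: {C} ∪ {T} = {C,T} (union, +1)
SUV@0: {T} ∩ {C,T} = {T} (intersection, +0)
QSUVY@0: {C,T} ∩ {T} = {T} (intersection, +0)
QY@1: {A} ∪ {C} = {A,C} (union, +1)
UV@1: {T} ∪ {G} = {G,T} (union, +1)
SUV@1: {T} ∩ {G,T} = {T} (intersection, +0)
QSUVY@1: {A,C} ∪ {T} = {A,C,T} (union, +1)
QY@2: {G} ∪ {C} = {C,G} (union, +1)
UV@2: {A} ∪ {T} = {A,T} (union, +1)
SUV@2: {C} ∪ {A,T} = {A,C,T} (union, +1)
QSUVY@2: {C,G} ∩ {A,C,T} = {C} (intersection, +0)
QY@3: {T} ∪ {A} = {A,T} (union, +1)
UV@3: {C} ∪ {T} = {C,T} (union, +1)
SUV@3: {T} ∩ {C,T} = {T} (intersection, +0)
QSUVY@3: {A,T} ∩ {T} = {T} (intersection, +0)
QY@4: {A} ∩ {A} = {A} (intersection, +0)
UV@4: {G} ∩ {G} = {G} (intersection, +0)
SUV@4: {A} ∪ {G} = {A,G} (union, +1)
QSUVY@4: {A} ∩ {A,G} = {A} (intersection, +0)
per-site changes: [2, 3, 3, 2, 1]; total = 11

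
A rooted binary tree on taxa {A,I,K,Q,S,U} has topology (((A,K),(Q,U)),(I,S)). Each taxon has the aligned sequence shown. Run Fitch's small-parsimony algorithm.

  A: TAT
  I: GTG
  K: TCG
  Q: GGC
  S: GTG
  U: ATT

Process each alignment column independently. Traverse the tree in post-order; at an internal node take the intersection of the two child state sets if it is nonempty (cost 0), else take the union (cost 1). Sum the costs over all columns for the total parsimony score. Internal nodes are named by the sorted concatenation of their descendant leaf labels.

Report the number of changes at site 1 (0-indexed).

3

[col 0] AK: children A:{T}, K:{T} ∩→ {T}; cost 0
[col 0] QU: children Q:{G}, U:{A} ∪→ {A,G}; cost 1
[col 0] AKQU: children AK:{T}, QU:{A,G} ∪→ {A,G,T}; cost 1
[col 0] IS: children I:{G}, S:{G} ∩→ {G}; cost 0
[col 0] AIKQSU: children AKQU:{A,G,T}, IS:{G} ∩→ {G}; cost 0
[col 1] AK: children A:{A}, K:{C} ∪→ {A,C}; cost 1
[col 1] QU: children Q:{G}, U:{T} ∪→ {G,T}; cost 1
[col 1] AKQU: children AK:{A,C}, QU:{G,T} ∪→ {A,C,G,T}; cost 1
[col 1] IS: children I:{T}, S:{T} ∩→ {T}; cost 0
[col 1] AIKQSU: children AKQU:{A,C,G,T}, IS:{T} ∩→ {T}; cost 0
[col 2] AK: children A:{T}, K:{G} ∪→ {G,T}; cost 1
[col 2] QU: children Q:{C}, U:{T} ∪→ {C,T}; cost 1
[col 2] AKQU: children AK:{G,T}, QU:{C,T} ∩→ {T}; cost 0
[col 2] IS: children I:{G}, S:{G} ∩→ {G}; cost 0
[col 2] AIKQSU: children AKQU:{T}, IS:{G} ∪→ {G,T}; cost 1
per-site changes: [2, 3, 3]; total = 8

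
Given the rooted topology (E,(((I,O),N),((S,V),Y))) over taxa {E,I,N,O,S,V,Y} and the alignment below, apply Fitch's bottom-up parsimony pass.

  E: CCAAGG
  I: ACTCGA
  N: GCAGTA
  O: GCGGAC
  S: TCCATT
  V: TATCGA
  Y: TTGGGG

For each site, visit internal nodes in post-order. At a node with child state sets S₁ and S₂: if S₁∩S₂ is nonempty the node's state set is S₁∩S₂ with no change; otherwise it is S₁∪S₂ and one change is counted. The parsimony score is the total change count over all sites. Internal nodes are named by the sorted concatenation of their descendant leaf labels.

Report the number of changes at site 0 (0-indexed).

3

[col 0] IO: children I:{A}, O:{G} ∪→ {A,G}; cost 1
[col 0] INO: children IO:{A,G}, N:{G} ∩→ {G}; cost 0
[col 0] SV: children S:{T}, V:{T} ∩→ {T}; cost 0
[col 0] SVY: children SV:{T}, Y:{T} ∩→ {T}; cost 0
[col 0] INOSVY: children INO:{G}, SVY:{T} ∪→ {G,T}; cost 1
[col 0] EINOSVY: children E:{C}, INOSVY:{G,T} ∪→ {C,G,T}; cost 1
[col 1] IO: children I:{C}, O:{C} ∩→ {C}; cost 0
[col 1] INO: children IO:{C}, N:{C} ∩→ {C}; cost 0
[col 1] SV: children S:{C}, V:{A} ∪→ {A,C}; cost 1
[col 1] SVY: children SV:{A,C}, Y:{T} ∪→ {A,C,T}; cost 1
[col 1] INOSVY: children INO:{C}, SVY:{A,C,T} ∩→ {C}; cost 0
[col 1] EINOSVY: children E:{C}, INOSVY:{C} ∩→ {C}; cost 0
[col 2] IO: children I:{T}, O:{G} ∪→ {G,T}; cost 1
[col 2] INO: children IO:{G,T}, N:{A} ∪→ {A,G,T}; cost 1
[col 2] SV: children S:{C}, V:{T} ∪→ {C,T}; cost 1
[col 2] SVY: children SV:{C,T}, Y:{G} ∪→ {C,G,T}; cost 1
[col 2] INOSVY: children INO:{A,G,T}, SVY:{C,G,T} ∩→ {G,T}; cost 0
[col 2] EINOSVY: children E:{A}, INOSVY:{G,T} ∪→ {A,G,T}; cost 1
[col 3] IO: children I:{C}, O:{G} ∪→ {C,G}; cost 1
[col 3] INO: children IO:{C,G}, N:{G} ∩→ {G}; cost 0
[col 3] SV: children S:{A}, V:{C} ∪→ {A,C}; cost 1
[col 3] SVY: children SV:{A,C}, Y:{G} ∪→ {A,C,G}; cost 1
[col 3] INOSVY: children INO:{G}, SVY:{A,C,G} ∩→ {G}; cost 0
[col 3] EINOSVY: children E:{A}, INOSVY:{G} ∪→ {A,G}; cost 1
[col 4] IO: children I:{G}, O:{A} ∪→ {A,G}; cost 1
[col 4] INO: children IO:{A,G}, N:{T} ∪→ {A,G,T}; cost 1
[col 4] SV: children S:{T}, V:{G} ∪→ {G,T}; cost 1
[col 4] SVY: children SV:{G,T}, Y:{G} ∩→ {G}; cost 0
[col 4] INOSVY: children INO:{A,G,T}, SVY:{G} ∩→ {G}; cost 0
[col 4] EINOSVY: children E:{G}, INOSVY:{G} ∩→ {G}; cost 0
[col 5] IO: children I:{A}, O:{C} ∪→ {A,C}; cost 1
[col 5] INO: children IO:{A,C}, N:{A} ∩→ {A}; cost 0
[col 5] SV: children S:{T}, V:{A} ∪→ {A,T}; cost 1
[col 5] SVY: children SV:{A,T}, Y:{G} ∪→ {A,G,T}; cost 1
[col 5] INOSVY: children INO:{A}, SVY:{A,G,T} ∩→ {A}; cost 0
[col 5] EINOSVY: children E:{G}, INOSVY:{A} ∪→ {A,G}; cost 1
per-site changes: [3, 2, 5, 4, 3, 4]; total = 21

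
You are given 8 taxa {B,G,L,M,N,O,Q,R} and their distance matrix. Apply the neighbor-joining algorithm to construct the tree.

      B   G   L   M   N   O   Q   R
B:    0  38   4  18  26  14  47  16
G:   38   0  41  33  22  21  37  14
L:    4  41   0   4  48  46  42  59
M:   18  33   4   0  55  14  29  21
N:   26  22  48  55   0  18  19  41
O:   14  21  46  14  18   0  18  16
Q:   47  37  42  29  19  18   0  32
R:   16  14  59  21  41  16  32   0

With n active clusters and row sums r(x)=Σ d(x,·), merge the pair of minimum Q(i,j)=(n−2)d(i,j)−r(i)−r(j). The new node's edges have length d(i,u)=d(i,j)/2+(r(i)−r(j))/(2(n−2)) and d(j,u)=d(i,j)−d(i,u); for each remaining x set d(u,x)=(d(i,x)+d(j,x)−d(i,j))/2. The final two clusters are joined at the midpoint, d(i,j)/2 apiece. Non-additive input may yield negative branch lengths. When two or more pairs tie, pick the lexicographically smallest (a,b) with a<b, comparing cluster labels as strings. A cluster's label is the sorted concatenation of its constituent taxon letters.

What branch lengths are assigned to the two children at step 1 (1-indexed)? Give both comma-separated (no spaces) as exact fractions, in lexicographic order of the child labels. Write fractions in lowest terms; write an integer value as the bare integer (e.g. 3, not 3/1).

iteration 1: select L,M (d=4, Q=-394); attach at lengths (47/6, -23/6); label the merged cluster LM
  updated: d(B,LM)=9, d(G,LM)=35, d(LM,N)=99/2, d(LM,O)=28, d(LM,Q)=67/2, d(LM,R)=38
iteration 2: select B,LM (d=9, Q=-298); attach at lengths (1/5, 44/5); label the merged cluster BLM
  updated: d(BLM,G)=32, d(BLM,N)=133/4, d(BLM,O)=33/2, d(BLM,Q)=143/4, d(BLM,R)=45/2
iteration 3: select N,Q (d=19, Q=-199); attach at lengths (135/16, 169/16); label the merged cluster NQ
  updated: d(BLM,NQ)=25, d(G,NQ)=20, d(NQ,O)=17/2, d(NQ,R)=27
iteration 4: select G,R (d=14, Q=-249/2); attach at lengths (33/4, 23/4); label the merged cluster GR
  updated: d(BLM,GR)=81/4, d(GR,NQ)=33/2, d(GR,O)=23/2
iteration 5: select BLM,GR (d=81/4, Q=-139/2); attach at lengths (27/2, 27/4); label the merged cluster BGLMR
  updated: d(BGLMR,NQ)=85/8, d(BGLMR,O)=31/8
iteration 6: select BGLMR,NQ (d=85/8, Q=-23); attach at lengths (3, 61/8); label the merged cluster BGLMNQR
  updated: d(BGLMNQR,O)=7/8
iteration 7: select BGLMNQR,O (d=7/8); attach at lengths (7/16, 7/16); label the merged cluster BGLMNOQR
final tree: ((((B:1/5,(L:47/6,M:-23/6):44/5):27/2,(G:33/4,R:23/4):27/4):3,(N:135/16,Q:169/16):61/8):7/16,O:7/16)
total length: 311/4

47/6,-23/6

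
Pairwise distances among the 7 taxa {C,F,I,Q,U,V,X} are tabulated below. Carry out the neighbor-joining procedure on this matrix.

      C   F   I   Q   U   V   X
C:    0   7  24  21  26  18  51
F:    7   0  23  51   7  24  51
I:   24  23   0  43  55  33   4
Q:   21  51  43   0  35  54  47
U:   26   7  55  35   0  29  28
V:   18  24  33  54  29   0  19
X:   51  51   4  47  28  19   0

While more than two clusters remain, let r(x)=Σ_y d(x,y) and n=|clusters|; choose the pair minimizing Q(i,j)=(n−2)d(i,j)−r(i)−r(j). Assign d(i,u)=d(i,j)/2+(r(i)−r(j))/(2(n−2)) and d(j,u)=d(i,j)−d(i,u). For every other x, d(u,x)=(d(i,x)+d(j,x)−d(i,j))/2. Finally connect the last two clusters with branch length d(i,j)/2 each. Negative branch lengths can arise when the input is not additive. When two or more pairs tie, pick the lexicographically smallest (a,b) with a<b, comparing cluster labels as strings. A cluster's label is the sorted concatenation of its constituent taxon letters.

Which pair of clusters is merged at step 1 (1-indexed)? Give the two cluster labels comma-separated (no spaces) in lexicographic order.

I,X

iteration 1: select I,X (d=4, Q=-362); attach at lengths (1/5, 19/5); label the merged cluster IX
  updated: d(C,IX)=71/2, d(F,IX)=35, d(IX,Q)=43, d(IX,U)=79/2, d(IX,V)=24
iteration 2: select F,U (d=7, Q=-465/2); attach at lengths (31/16, 81/16); label the merged cluster FU
  updated: d(C,FU)=13, d(FU,IX)=135/4, d(FU,Q)=79/2, d(FU,V)=23
iteration 3: select IX,V (d=24, Q=-733/4); attach at lengths (119/8, 73/8); label the merged cluster IVX
  updated: d(C,IVX)=59/4, d(FU,IVX)=131/8, d(IVX,Q)=73/2
iteration 4: select C,Q (d=21, Q=-415/4); attach at lengths (-25/16, 361/16); label the merged cluster CQ
  updated: d(CQ,FU)=63/4, d(CQ,IVX)=121/8
iteration 5: select CQ,FU (d=63/4, Q=-189/4); attach at lengths (29/4, 17/2); label the merged cluster CFQU
  updated: d(CFQU,IVX)=63/8
iteration 6: select CFQU,IVX (d=63/8); attach at lengths (63/16, 63/16); label the merged cluster CFIQUVX
final tree: (((C:-25/16,Q:361/16):29/4,(F:31/16,U:81/16):17/2):63/16,((I:1/5,X:19/5):119/8,V:73/8):63/16)
total length: 637/8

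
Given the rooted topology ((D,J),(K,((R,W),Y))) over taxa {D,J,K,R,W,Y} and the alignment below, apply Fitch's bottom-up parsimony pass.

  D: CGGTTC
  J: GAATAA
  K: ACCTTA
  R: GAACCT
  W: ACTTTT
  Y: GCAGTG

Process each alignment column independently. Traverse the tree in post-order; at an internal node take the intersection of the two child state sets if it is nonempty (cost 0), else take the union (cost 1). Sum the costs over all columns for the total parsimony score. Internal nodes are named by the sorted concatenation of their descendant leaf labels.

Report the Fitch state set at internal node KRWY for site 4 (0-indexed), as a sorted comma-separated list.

T

[col 0] DJ: children D:{C}, J:{G} ∪→ {C,G}; cost 1
[col 0] RW: children R:{G}, W:{A} ∪→ {A,G}; cost 1
[col 0] RWY: children RW:{A,G}, Y:{G} ∩→ {G}; cost 0
[col 0] KRWY: children K:{A}, RWY:{G} ∪→ {A,G}; cost 1
[col 0] DJKRWY: children DJ:{C,G}, KRWY:{A,G} ∩→ {G}; cost 0
[col 1] DJ: children D:{G}, J:{A} ∪→ {A,G}; cost 1
[col 1] RW: children R:{A}, W:{C} ∪→ {A,C}; cost 1
[col 1] RWY: children RW:{A,C}, Y:{C} ∩→ {C}; cost 0
[col 1] KRWY: children K:{C}, RWY:{C} ∩→ {C}; cost 0
[col 1] DJKRWY: children DJ:{A,G}, KRWY:{C} ∪→ {A,C,G}; cost 1
[col 2] DJ: children D:{G}, J:{A} ∪→ {A,G}; cost 1
[col 2] RW: children R:{A}, W:{T} ∪→ {A,T}; cost 1
[col 2] RWY: children RW:{A,T}, Y:{A} ∩→ {A}; cost 0
[col 2] KRWY: children K:{C}, RWY:{A} ∪→ {A,C}; cost 1
[col 2] DJKRWY: children DJ:{A,G}, KRWY:{A,C} ∩→ {A}; cost 0
[col 3] DJ: children D:{T}, J:{T} ∩→ {T}; cost 0
[col 3] RW: children R:{C}, W:{T} ∪→ {C,T}; cost 1
[col 3] RWY: children RW:{C,T}, Y:{G} ∪→ {C,G,T}; cost 1
[col 3] KRWY: children K:{T}, RWY:{C,G,T} ∩→ {T}; cost 0
[col 3] DJKRWY: children DJ:{T}, KRWY:{T} ∩→ {T}; cost 0
[col 4] DJ: children D:{T}, J:{A} ∪→ {A,T}; cost 1
[col 4] RW: children R:{C}, W:{T} ∪→ {C,T}; cost 1
[col 4] RWY: children RW:{C,T}, Y:{T} ∩→ {T}; cost 0
[col 4] KRWY: children K:{T}, RWY:{T} ∩→ {T}; cost 0
[col 4] DJKRWY: children DJ:{A,T}, KRWY:{T} ∩→ {T}; cost 0
[col 5] DJ: children D:{C}, J:{A} ∪→ {A,C}; cost 1
[col 5] RW: children R:{T}, W:{T} ∩→ {T}; cost 0
[col 5] RWY: children RW:{T}, Y:{G} ∪→ {G,T}; cost 1
[col 5] KRWY: children K:{A}, RWY:{G,T} ∪→ {A,G,T}; cost 1
[col 5] DJKRWY: children DJ:{A,C}, KRWY:{A,G,T} ∩→ {A}; cost 0
per-site changes: [3, 3, 3, 2, 2, 3]; total = 16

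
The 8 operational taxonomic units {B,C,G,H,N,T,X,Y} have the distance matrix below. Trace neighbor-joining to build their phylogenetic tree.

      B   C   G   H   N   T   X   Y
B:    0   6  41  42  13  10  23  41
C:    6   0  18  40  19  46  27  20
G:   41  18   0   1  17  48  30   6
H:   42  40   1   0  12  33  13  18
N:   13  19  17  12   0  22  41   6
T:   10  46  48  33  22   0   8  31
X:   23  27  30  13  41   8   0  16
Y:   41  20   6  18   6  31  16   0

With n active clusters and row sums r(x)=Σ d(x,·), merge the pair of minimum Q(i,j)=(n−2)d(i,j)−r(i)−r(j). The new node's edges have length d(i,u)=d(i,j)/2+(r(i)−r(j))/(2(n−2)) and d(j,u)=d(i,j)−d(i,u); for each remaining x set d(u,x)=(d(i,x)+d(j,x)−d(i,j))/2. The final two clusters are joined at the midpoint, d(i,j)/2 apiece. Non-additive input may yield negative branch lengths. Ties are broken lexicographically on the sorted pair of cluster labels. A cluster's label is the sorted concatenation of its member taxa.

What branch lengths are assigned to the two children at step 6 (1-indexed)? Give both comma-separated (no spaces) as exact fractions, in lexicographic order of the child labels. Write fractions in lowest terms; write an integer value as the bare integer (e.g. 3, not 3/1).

step 1: merge (B,C) at d=6, Q=-316; branch lengths B→3, C→3; new cluster BC
  updated: d(BC,G)=53/2, d(BC,H)=38, d(BC,N)=13, d(BC,T)=25, d(BC,X)=22, d(BC,Y)=55/2
step 2: merge (T,X) at d=8, Q=-257; branch lengths T→77/10, X→3/10; new cluster TX
  updated: d(BC,TX)=39/2, d(G,TX)=35, d(H,TX)=19, d(N,TX)=55/2, d(TX,Y)=39/2
step 3: merge (G,H) at d=1, Q=-339/2; branch lengths G→3/16, H→13/16; new cluster GH
  updated: d(BC,GH)=127/4, d(GH,N)=14, d(GH,TX)=53/2, d(GH,Y)=23/2
step 4: merge (BC,TX) at d=39/2, Q=-505/4; branch lengths BC→229/24, TX→239/24; new cluster BCTX
  updated: d(BCTX,GH)=155/8, d(BCTX,N)=21/2, d(BCTX,Y)=55/4
step 5: merge (BCTX,N) at d=21/2, Q=-425/8; branch lengths BCTX→273/32, N→63/32; new cluster BCNTX
  updated: d(BCNTX,GH)=183/16, d(BCNTX,Y)=37/8
step 6: merge (BCNTX,GH) at d=183/16, Q=-441/16; branch lengths BCNTX→73/32, GH→293/32; new cluster BCGHNTX
  updated: d(BCGHNTX,Y)=75/32
step 7: merge (BCGHNTX,Y) at d=75/32; branch lengths BCGHNTX→75/64, Y→75/64; new cluster BCGHNTXY
final tree: (((((B:3,C:3):229/24,(T:77/10,X:3/10):239/24):273/32,N:63/32):73/32,(G:3/16,H:13/16):293/32):75/64,Y:75/64)
total length: 1881/32

73/32,293/32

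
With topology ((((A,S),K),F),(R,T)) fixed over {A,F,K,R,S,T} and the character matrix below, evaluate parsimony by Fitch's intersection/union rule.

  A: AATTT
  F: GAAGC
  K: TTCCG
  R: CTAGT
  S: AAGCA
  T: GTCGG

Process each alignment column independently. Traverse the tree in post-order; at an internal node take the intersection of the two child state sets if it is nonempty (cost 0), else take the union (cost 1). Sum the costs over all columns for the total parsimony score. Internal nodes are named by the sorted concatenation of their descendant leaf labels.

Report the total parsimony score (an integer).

[col 0] AS: children A:{A}, S:{A} ∩→ {A}; cost 0
[col 0] AKS: children AS:{A}, K:{T} ∪→ {A,T}; cost 1
[col 0] AFKS: children AKS:{A,T}, F:{G} ∪→ {A,G,T}; cost 1
[col 0] RT: children R:{C}, T:{G} ∪→ {C,G}; cost 1
[col 0] AFKRST: children AFKS:{A,G,T}, RT:{C,G} ∩→ {G}; cost 0
[col 1] AS: children A:{A}, S:{A} ∩→ {A}; cost 0
[col 1] AKS: children AS:{A}, K:{T} ∪→ {A,T}; cost 1
[col 1] AFKS: children AKS:{A,T}, F:{A} ∩→ {A}; cost 0
[col 1] RT: children R:{T}, T:{T} ∩→ {T}; cost 0
[col 1] AFKRST: children AFKS:{A}, RT:{T} ∪→ {A,T}; cost 1
[col 2] AS: children A:{T}, S:{G} ∪→ {G,T}; cost 1
[col 2] AKS: children AS:{G,T}, K:{C} ∪→ {C,G,T}; cost 1
[col 2] AFKS: children AKS:{C,G,T}, F:{A} ∪→ {A,C,G,T}; cost 1
[col 2] RT: children R:{A}, T:{C} ∪→ {A,C}; cost 1
[col 2] AFKRST: children AFKS:{A,C,G,T}, RT:{A,C} ∩→ {A,C}; cost 0
[col 3] AS: children A:{T}, S:{C} ∪→ {C,T}; cost 1
[col 3] AKS: children AS:{C,T}, K:{C} ∩→ {C}; cost 0
[col 3] AFKS: children AKS:{C}, F:{G} ∪→ {C,G}; cost 1
[col 3] RT: children R:{G}, T:{G} ∩→ {G}; cost 0
[col 3] AFKRST: children AFKS:{C,G}, RT:{G} ∩→ {G}; cost 0
[col 4] AS: children A:{T}, S:{A} ∪→ {A,T}; cost 1
[col 4] AKS: children AS:{A,T}, K:{G} ∪→ {A,G,T}; cost 1
[col 4] AFKS: children AKS:{A,G,T}, F:{C} ∪→ {A,C,G,T}; cost 1
[col 4] RT: children R:{T}, T:{G} ∪→ {G,T}; cost 1
[col 4] AFKRST: children AFKS:{A,C,G,T}, RT:{G,T} ∩→ {G,T}; cost 0
per-site changes: [3, 2, 4, 2, 4]; total = 15

15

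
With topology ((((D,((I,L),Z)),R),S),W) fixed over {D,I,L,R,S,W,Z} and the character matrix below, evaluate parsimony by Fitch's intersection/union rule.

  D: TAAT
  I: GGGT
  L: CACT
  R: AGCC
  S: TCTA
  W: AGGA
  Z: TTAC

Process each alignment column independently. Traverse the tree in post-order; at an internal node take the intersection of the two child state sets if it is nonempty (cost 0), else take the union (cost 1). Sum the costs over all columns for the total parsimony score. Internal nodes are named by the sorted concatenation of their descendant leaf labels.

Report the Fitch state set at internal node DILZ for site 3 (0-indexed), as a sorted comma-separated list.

T

site 0, node IL: I={G} ∪ L={C} → {C,G} (+1)
site 0, node ILZ: IL={C,G} ∪ Z={T} → {C,G,T} (+1)
site 0, node DILZ: D={T} ∩ ILZ={C,G,T} → {T} (+0)
site 0, node DILRZ: DILZ={T} ∪ R={A} → {A,T} (+1)
site 0, node DILRSZ: DILRZ={A,T} ∩ S={T} → {T} (+0)
site 0, node DILRSWZ: DILRSZ={T} ∪ W={A} → {A,T} (+1)
site 1, node IL: I={G} ∪ L={A} → {A,G} (+1)
site 1, node ILZ: IL={A,G} ∪ Z={T} → {A,G,T} (+1)
site 1, node DILZ: D={A} ∩ ILZ={A,G,T} → {A} (+0)
site 1, node DILRZ: DILZ={A} ∪ R={G} → {A,G} (+1)
site 1, node DILRSZ: DILRZ={A,G} ∪ S={C} → {A,C,G} (+1)
site 1, node DILRSWZ: DILRSZ={A,C,G} ∩ W={G} → {G} (+0)
site 2, node IL: I={G} ∪ L={C} → {C,G} (+1)
site 2, node ILZ: IL={C,G} ∪ Z={A} → {A,C,G} (+1)
site 2, node DILZ: D={A} ∩ ILZ={A,C,G} → {A} (+0)
site 2, node DILRZ: DILZ={A} ∪ R={C} → {A,C} (+1)
site 2, node DILRSZ: DILRZ={A,C} ∪ S={T} → {A,C,T} (+1)
site 2, node DILRSWZ: DILRSZ={A,C,T} ∪ W={G} → {A,C,G,T} (+1)
site 3, node IL: I={T} ∩ L={T} → {T} (+0)
site 3, node ILZ: IL={T} ∪ Z={C} → {C,T} (+1)
site 3, node DILZ: D={T} ∩ ILZ={C,T} → {T} (+0)
site 3, node DILRZ: DILZ={T} ∪ R={C} → {C,T} (+1)
site 3, node DILRSZ: DILRZ={C,T} ∪ S={A} → {A,C,T} (+1)
site 3, node DILRSWZ: DILRSZ={A,C,T} ∩ W={A} → {A} (+0)
per-site changes: [4, 4, 5, 3]; total = 16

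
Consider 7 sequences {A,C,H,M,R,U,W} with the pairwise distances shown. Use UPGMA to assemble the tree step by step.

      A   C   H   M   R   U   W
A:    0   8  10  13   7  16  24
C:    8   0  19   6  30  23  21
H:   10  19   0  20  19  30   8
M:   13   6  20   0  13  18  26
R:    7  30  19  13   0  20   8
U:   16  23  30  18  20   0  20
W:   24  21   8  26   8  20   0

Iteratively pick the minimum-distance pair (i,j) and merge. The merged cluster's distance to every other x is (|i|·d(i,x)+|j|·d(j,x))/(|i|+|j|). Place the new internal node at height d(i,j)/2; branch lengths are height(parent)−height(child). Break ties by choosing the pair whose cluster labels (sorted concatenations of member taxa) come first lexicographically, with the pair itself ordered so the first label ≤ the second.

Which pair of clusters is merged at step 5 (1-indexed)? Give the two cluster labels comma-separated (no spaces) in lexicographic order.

1. join C+M (d=6) ⇒ CM; edges |C|=3, |M|=3
  updated: d(A,CM)=21/2, d(CM,H)=39/2, d(CM,R)=43/2, d(CM,U)=41/2, d(CM,W)=47/2
2. join A+R (d=7) ⇒ AR; edges |A|=7/2, |R|=7/2
  updated: d(AR,CM)=16, d(AR,H)=29/2, d(AR,U)=18, d(AR,W)=16
3. join H+W (d=8) ⇒ HW; edges |H|=4, |W|=4
  updated: d(AR,HW)=61/4, d(CM,HW)=43/2, d(HW,U)=25
4. join AR+HW (d=61/4) ⇒ AHRW; edges |AR|=33/8, |HW|=29/8
  updated: d(AHRW,CM)=75/4, d(AHRW,U)=43/2
5. join AHRW+CM (d=75/4) ⇒ ACHMRW; edges |AHRW|=7/4, |CM|=51/8
  updated: d(ACHMRW,U)=127/6
6. join ACHMRW+U (d=127/6) ⇒ ACHMRUW; edges |ACHMRW|=29/24, |U|=127/12
final tree: ((((A:7/2,R:7/2):33/8,(H:4,W:4):29/8):7/4,(C:3,M:3):51/8):29/24,U:127/12)
total length: 146/3

AHRW,CM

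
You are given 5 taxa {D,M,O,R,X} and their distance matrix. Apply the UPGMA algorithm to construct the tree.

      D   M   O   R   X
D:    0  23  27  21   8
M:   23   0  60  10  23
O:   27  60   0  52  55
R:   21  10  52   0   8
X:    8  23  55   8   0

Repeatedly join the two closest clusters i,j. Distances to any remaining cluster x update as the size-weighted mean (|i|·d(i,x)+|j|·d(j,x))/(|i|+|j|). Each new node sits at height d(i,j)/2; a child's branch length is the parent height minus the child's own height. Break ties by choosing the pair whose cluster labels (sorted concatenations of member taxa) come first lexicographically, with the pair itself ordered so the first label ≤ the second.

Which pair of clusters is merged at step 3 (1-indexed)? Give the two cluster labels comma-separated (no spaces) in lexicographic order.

DX,MR

step 1: merge (D,X) at d=8; branch lengths D→4, X→4; new cluster DX
  updated: d(DX,M)=23, d(DX,O)=41, d(DX,R)=29/2
step 2: merge (M,R) at d=10; branch lengths M→5, R→5; new cluster MR
  updated: d(DX,MR)=75/4, d(MR,O)=56
step 3: merge (DX,MR) at d=75/4; branch lengths DX→43/8, MR→35/8; new cluster DMRX
  updated: d(DMRX,O)=97/2
step 4: merge (DMRX,O) at d=97/2; branch lengths DMRX→119/8, O→97/4; new cluster DMORX
final tree: (((D:4,X:4):43/8,(M:5,R:5):35/8):119/8,O:97/4)
total length: 535/8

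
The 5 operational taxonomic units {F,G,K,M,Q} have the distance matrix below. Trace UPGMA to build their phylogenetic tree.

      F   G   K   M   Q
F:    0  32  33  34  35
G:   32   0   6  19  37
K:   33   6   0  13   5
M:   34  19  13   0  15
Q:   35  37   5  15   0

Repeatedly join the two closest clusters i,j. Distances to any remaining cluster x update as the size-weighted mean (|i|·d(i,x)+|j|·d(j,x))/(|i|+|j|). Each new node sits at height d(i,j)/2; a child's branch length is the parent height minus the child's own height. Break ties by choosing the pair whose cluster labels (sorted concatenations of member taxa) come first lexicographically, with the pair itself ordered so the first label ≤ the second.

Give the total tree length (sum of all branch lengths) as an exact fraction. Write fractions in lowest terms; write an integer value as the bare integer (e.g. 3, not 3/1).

160/3

step 1: merge (K,Q) at d=5; branch lengths K→5/2, Q→5/2; new cluster KQ
  updated: d(F,KQ)=34, d(G,KQ)=43/2, d(KQ,M)=14
step 2: merge (KQ,M) at d=14; branch lengths KQ→9/2, M→7; new cluster KMQ
  updated: d(F,KMQ)=34, d(G,KMQ)=62/3
step 3: merge (G,KMQ) at d=62/3; branch lengths G→31/3, KMQ→10/3; new cluster GKMQ
  updated: d(F,GKMQ)=67/2
step 4: merge (F,GKMQ) at d=67/2; branch lengths F→67/4, GKMQ→77/12; new cluster FGKMQ
final tree: (F:67/4,(G:31/3,((K:5/2,Q:5/2):9/2,M:7):10/3):77/12)
total length: 160/3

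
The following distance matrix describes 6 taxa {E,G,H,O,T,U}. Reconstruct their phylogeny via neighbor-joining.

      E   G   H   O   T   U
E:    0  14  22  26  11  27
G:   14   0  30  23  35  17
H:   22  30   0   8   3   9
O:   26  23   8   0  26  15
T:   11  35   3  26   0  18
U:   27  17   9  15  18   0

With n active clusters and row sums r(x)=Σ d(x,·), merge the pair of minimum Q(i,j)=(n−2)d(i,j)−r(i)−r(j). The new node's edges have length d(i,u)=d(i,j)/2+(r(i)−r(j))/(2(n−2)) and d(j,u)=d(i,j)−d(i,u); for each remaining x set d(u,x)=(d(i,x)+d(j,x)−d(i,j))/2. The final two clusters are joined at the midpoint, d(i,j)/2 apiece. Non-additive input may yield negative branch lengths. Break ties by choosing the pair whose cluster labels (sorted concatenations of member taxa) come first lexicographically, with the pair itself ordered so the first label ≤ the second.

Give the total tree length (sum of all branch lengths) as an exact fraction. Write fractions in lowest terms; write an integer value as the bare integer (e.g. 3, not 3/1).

377/8

iteration 1: select E,G (d=14, Q=-163); attach at lengths (37/8, 75/8); label the merged cluster EG
  updated: d(EG,H)=19, d(EG,O)=35/2, d(EG,T)=16, d(EG,U)=15
iteration 2: select H,T (d=3, Q=-93); attach at lengths (-5/2, 11/2); label the merged cluster HT
  updated: d(EG,HT)=16, d(HT,O)=31/2, d(HT,U)=12
iteration 3: select EG,O (d=35/2, Q=-123/2); attach at lengths (71/8, 69/8); label the merged cluster EGO
  updated: d(EGO,HT)=7, d(EGO,U)=25/4
iteration 4: select EGO,HT (d=7, Q=-101/4); attach at lengths (5/8, 51/8); label the merged cluster EGHOT
  updated: d(EGHOT,U)=45/8
iteration 5: select EGHOT,U (d=45/8); attach at lengths (45/16, 45/16); label the merged cluster EGHOTU
final tree: ((((E:37/8,G:75/8):71/8,O:69/8):5/8,(H:-5/2,T:11/2):51/8):45/16,U:45/16)
total length: 377/8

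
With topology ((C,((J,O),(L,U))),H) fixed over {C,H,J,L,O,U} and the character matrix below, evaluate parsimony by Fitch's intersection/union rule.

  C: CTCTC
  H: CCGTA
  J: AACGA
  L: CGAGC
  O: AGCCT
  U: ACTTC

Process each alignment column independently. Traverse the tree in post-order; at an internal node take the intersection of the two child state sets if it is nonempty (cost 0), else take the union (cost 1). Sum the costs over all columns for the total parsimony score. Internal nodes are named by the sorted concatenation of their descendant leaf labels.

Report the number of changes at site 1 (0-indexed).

JO@0: {A} ∩ {A} = {A} (intersection, +0)
LU@0: {C} ∪ {A} = {A,C} (union, +1)
JLOU@0: {A} ∩ {A,C} = {A} (intersection, +0)
CJLOU@0: {C} ∪ {A} = {A,C} (union, +1)
CHJLOU@0: {A,C} ∩ {C} = {C} (intersection, +0)
JO@1: {A} ∪ {G} = {A,G} (union, +1)
LU@1: {G} ∪ {C} = {C,G} (union, +1)
JLOU@1: {A,G} ∩ {C,G} = {G} (intersection, +0)
CJLOU@1: {T} ∪ {G} = {G,T} (union, +1)
CHJLOU@1: {G,T} ∪ {C} = {C,G,T} (union, +1)
JO@2: {C} ∩ {C} = {C} (intersection, +0)
LU@2: {A} ∪ {T} = {A,T} (union, +1)
JLOU@2: {C} ∪ {A,T} = {A,C,T} (union, +1)
CJLOU@2: {C} ∩ {A,C,T} = {C} (intersection, +0)
CHJLOU@2: {C} ∪ {G} = {C,G} (union, +1)
JO@3: {G} ∪ {C} = {C,G} (union, +1)
LU@3: {G} ∪ {T} = {G,T} (union, +1)
JLOU@3: {C,G} ∩ {G,T} = {G} (intersection, +0)
CJLOU@3: {T} ∪ {G} = {G,T} (union, +1)
CHJLOU@3: {G,T} ∩ {T} = {T} (intersection, +0)
JO@4: {A} ∪ {T} = {A,T} (union, +1)
LU@4: {C} ∩ {C} = {C} (intersection, +0)
JLOU@4: {A,T} ∪ {C} = {A,C,T} (union, +1)
CJLOU@4: {C} ∩ {A,C,T} = {C} (intersection, +0)
CHJLOU@4: {C} ∪ {A} = {A,C} (union, +1)
per-site changes: [2, 4, 3, 3, 3]; total = 15

4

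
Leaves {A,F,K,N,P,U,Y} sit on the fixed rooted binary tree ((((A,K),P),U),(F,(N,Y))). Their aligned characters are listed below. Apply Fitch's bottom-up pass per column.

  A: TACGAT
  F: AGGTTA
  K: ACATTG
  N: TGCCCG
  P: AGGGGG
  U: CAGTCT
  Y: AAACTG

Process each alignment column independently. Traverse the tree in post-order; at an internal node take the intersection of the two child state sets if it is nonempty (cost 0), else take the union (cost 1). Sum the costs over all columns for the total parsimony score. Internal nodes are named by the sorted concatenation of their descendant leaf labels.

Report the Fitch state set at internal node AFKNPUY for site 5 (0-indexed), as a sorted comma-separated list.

G

AK@0: {T} ∪ {A} = {A,T} (union, +1)
AKP@0: {A,T} ∩ {A} = {A} (intersection, +0)
AKPU@0: {A} ∪ {C} = {A,C} (union, +1)
NY@0: {T} ∪ {A} = {A,T} (union, +1)
FNY@0: {A} ∩ {A,T} = {A} (intersection, +0)
AFKNPUY@0: {A,C} ∩ {A} = {A} (intersection, +0)
AK@1: {A} ∪ {C} = {A,C} (union, +1)
AKP@1: {A,C} ∪ {G} = {A,C,G} (union, +1)
AKPU@1: {A,C,G} ∩ {A} = {A} (intersection, +0)
NY@1: {G} ∪ {A} = {A,G} (union, +1)
FNY@1: {G} ∩ {A,G} = {G} (intersection, +0)
AFKNPUY@1: {A} ∪ {G} = {A,G} (union, +1)
AK@2: {C} ∪ {A} = {A,C} (union, +1)
AKP@2: {A,C} ∪ {G} = {A,C,G} (union, +1)
AKPU@2: {A,C,G} ∩ {G} = {G} (intersection, +0)
NY@2: {C} ∪ {A} = {A,C} (union, +1)
FNY@2: {G} ∪ {A,C} = {A,C,G} (union, +1)
AFKNPUY@2: {G} ∩ {A,C,G} = {G} (intersection, +0)
AK@3: {G} ∪ {T} = {G,T} (union, +1)
AKP@3: {G,T} ∩ {G} = {G} (intersection, +0)
AKPU@3: {G} ∪ {T} = {G,T} (union, +1)
NY@3: {C} ∩ {C} = {C} (intersection, +0)
FNY@3: {T} ∪ {C} = {C,T} (union, +1)
AFKNPUY@3: {G,T} ∩ {C,T} = {T} (intersection, +0)
AK@4: {A} ∪ {T} = {A,T} (union, +1)
AKP@4: {A,T} ∪ {G} = {A,G,T} (union, +1)
AKPU@4: {A,G,T} ∪ {C} = {A,C,G,T} (union, +1)
NY@4: {C} ∪ {T} = {C,T} (union, +1)
FNY@4: {T} ∩ {C,T} = {T} (intersection, +0)
AFKNPUY@4: {A,C,G,T} ∩ {T} = {T} (intersection, +0)
AK@5: {T} ∪ {G} = {G,T} (union, +1)
AKP@5: {G,T} ∩ {G} = {G} (intersection, +0)
AKPU@5: {G} ∪ {T} = {G,T} (union, +1)
NY@5: {G} ∩ {G} = {G} (intersection, +0)
FNY@5: {A} ∪ {G} = {A,G} (union, +1)
AFKNPUY@5: {G,T} ∩ {A,G} = {G} (intersection, +0)
per-site changes: [3, 4, 4, 3, 4, 3]; total = 21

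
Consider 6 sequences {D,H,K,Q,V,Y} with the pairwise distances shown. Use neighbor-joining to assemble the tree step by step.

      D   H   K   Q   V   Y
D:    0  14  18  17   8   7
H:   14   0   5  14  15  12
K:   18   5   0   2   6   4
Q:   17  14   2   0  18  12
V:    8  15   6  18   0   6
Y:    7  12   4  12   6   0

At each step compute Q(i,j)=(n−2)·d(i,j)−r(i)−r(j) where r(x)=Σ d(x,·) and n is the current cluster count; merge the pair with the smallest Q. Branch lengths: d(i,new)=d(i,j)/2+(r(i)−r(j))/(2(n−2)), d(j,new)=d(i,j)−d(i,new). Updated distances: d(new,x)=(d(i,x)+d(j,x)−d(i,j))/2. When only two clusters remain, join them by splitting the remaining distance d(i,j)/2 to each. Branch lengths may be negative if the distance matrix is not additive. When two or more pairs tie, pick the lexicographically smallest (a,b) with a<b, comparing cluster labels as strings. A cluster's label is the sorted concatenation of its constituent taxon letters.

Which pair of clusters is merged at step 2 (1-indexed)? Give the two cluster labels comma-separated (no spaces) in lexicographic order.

iteration 1: select K,Q (d=2, Q=-90); attach at lengths (-5/2, 9/2); label the merged cluster KQ
  updated: d(D,KQ)=33/2, d(H,KQ)=17/2, d(KQ,V)=11, d(KQ,Y)=7
iteration 2: select H,KQ (d=17/2, Q=-67); attach at lengths (16/3, 19/6); label the merged cluster HKQ
  updated: d(D,HKQ)=11, d(HKQ,V)=35/4, d(HKQ,Y)=21/4
iteration 3: select D,V (d=8, Q=-131/4); attach at lengths (77/16, 51/16); label the merged cluster DV
  updated: d(DV,HKQ)=47/8, d(DV,Y)=5/2
iteration 4: select DV,HKQ (d=47/8, Q=-109/8); attach at lengths (25/16, 69/16); label the merged cluster DHKQV
  updated: d(DHKQV,Y)=15/16
iteration 5: select DHKQV,Y (d=15/16); attach at lengths (15/32, 15/32); label the merged cluster DHKQVY
final tree: (((D:77/16,V:51/16):25/16,(H:16/3,(K:-5/2,Q:9/2):19/6):69/16):15/32,Y:15/32)
total length: 405/16

H,KQ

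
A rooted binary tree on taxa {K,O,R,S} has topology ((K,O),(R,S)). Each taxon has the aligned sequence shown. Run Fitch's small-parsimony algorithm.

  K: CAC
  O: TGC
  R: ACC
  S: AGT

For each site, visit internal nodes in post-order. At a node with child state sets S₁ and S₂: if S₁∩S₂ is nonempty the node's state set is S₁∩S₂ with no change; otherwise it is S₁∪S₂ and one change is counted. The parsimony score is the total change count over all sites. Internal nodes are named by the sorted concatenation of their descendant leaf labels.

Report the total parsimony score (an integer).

KO@0: {C} ∪ {T} = {C,T} (union, +1)
RS@0: {A} ∩ {A} = {A} (intersection, +0)
KORS@0: {C,T} ∪ {A} = {A,C,T} (union, +1)
KO@1: {A} ∪ {G} = {A,G} (union, +1)
RS@1: {C} ∪ {G} = {C,G} (union, +1)
KORS@1: {A,G} ∩ {C,G} = {G} (intersection, +0)
KO@2: {C} ∩ {C} = {C} (intersection, +0)
RS@2: {C} ∪ {T} = {C,T} (union, +1)
KORS@2: {C} ∩ {C,T} = {C} (intersection, +0)
per-site changes: [2, 2, 1]; total = 5

5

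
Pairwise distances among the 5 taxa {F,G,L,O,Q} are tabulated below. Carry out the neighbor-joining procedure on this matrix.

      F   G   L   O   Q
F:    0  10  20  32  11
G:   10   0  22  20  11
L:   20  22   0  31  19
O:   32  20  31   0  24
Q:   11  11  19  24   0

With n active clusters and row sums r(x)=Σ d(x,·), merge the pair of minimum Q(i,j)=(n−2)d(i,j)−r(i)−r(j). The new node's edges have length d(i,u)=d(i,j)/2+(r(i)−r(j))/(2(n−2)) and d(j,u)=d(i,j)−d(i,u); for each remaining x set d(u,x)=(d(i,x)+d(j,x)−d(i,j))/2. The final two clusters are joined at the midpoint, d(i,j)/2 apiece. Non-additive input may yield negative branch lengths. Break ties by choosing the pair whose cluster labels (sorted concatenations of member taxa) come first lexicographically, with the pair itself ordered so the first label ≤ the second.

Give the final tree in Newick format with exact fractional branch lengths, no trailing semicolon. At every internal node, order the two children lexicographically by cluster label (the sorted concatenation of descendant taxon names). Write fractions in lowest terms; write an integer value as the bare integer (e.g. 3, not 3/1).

step 1: merge (G,O) at d=20, Q=-110; branch lengths G→8/3, O→52/3; new cluster GO
  updated: d(F,GO)=11, d(GO,L)=33/2, d(GO,Q)=15/2
step 2: merge (F,L) at d=20, Q=-115/2; branch lengths F→53/8, L→107/8; new cluster FL
  updated: d(FL,GO)=15/4, d(FL,Q)=5
step 3: merge (FL,GO) at d=15/4, Q=-65/4; branch lengths FL→5/8, GO→25/8; new cluster FGLO
  updated: d(FGLO,Q)=35/8
step 4: merge (FGLO,Q) at d=35/8; branch lengths FGLO→35/16, Q→35/16; new cluster FGLOQ
final tree: (((F:53/8,L:107/8):5/8,(G:8/3,O:52/3):25/8):35/16,Q:35/16)
total length: 385/8

(((F:53/8,L:107/8):5/8,(G:8/3,O:52/3):25/8):35/16,Q:35/16)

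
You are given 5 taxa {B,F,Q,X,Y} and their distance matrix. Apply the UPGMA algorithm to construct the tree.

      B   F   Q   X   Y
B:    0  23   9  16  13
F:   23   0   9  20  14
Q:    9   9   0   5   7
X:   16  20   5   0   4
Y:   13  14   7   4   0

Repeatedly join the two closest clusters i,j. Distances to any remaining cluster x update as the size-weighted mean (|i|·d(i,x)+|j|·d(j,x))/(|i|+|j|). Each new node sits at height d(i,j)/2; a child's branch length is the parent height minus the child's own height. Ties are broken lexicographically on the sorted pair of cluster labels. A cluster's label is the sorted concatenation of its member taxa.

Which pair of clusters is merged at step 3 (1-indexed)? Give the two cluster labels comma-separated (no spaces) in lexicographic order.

step 1: merge (X,Y) at d=4; branch lengths X→2, Y→2; new cluster XY
  updated: d(B,XY)=29/2, d(F,XY)=17, d(Q,XY)=6
step 2: merge (Q,XY) at d=6; branch lengths Q→3, XY→1; new cluster QXY
  updated: d(B,QXY)=38/3, d(F,QXY)=43/3
step 3: merge (B,QXY) at d=38/3; branch lengths B→19/3, QXY→10/3; new cluster BQXY
  updated: d(BQXY,F)=33/2
step 4: merge (BQXY,F) at d=33/2; branch lengths BQXY→23/12, F→33/4; new cluster BFQXY
final tree: ((B:19/3,(Q:3,(X:2,Y:2):1):10/3):23/12,F:33/4)
total length: 167/6

B,QXY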